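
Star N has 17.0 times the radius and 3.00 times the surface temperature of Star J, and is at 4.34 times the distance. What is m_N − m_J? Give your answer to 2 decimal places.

L_N/L_J = (17.0)²(3.00)⁴ = 2.341×10^4.
F_N/F_J = (L_N/L_J)/(d_N/d_J)² = 2.341×10^4/18.84 = 1243.
m_N − m_J = −2.5 log₁₀(1243) = -7.74.

-7.74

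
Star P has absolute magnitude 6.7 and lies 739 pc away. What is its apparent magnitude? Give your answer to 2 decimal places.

16.04

m = M + 5 log₁₀(d/10 pc) = 6.7 + 5 log₁₀(739/10)
  = 6.7 + 5 × 1.869 = 6.7 + 9.34 = 16.04.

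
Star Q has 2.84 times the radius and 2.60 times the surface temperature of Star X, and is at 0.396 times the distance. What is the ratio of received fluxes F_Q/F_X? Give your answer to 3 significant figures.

2.35×10^3

L_Q/L_X = (R_Q/R_X)²(T_Q/T_X)⁴ = (2.84)² × (2.60)⁴ = 368.6.
F_Q/F_X = (L_Q/L_X)/(d_Q/d_X)² = 368.6 / (0.396)² = 2350.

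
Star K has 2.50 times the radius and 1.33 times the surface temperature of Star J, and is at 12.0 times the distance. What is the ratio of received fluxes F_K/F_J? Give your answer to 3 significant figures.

0.136

L_K/L_J = (R_K/R_J)²(T_K/T_J)⁴ = (2.50)² × (1.33)⁴ = 19.56.
F_K/F_J = (L_K/L_J)/(d_K/d_J)² = 19.56 / (12.0)² = 0.1358.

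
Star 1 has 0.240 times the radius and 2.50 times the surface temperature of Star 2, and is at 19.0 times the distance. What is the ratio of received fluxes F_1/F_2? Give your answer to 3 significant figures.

L_1/L_2 = (R_1/R_2)²(T_1/T_2)⁴ = (0.240)² × (2.50)⁴ = 2.250.
F_1/F_2 = (L_1/L_2)/(d_1/d_2)² = 2.250 / (19.0)² = 0.006233.

0.00623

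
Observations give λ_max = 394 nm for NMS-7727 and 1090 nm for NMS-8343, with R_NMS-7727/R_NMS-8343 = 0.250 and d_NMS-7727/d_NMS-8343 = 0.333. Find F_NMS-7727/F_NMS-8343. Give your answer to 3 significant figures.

Wien's law: T_NMS-7727/T_NMS-8343 = λ_NMS-8343/λ_NMS-7727 = 1090/394 = 2.766.
L_NMS-7727/L_NMS-8343 = (R_NMS-7727/R_NMS-8343)²(T_NMS-7727/T_NMS-8343)⁴ = (0.250)²(2.766)⁴ = 3.661.
F_NMS-7727/F_NMS-8343 = (L_NMS-7727/L_NMS-8343)/(d_NMS-7727/d_NMS-8343)² = 3.661/(0.333)² = 33.02.

33.0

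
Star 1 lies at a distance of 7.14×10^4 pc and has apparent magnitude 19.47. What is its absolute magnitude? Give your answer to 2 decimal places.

M = m − 5 log₁₀(d/10 pc) = 19.47 − 5 log₁₀(7.14×10^4/10)
  = 19.47 − 5 × 3.854 = 19.47 − 19.27 = 0.20.

0.20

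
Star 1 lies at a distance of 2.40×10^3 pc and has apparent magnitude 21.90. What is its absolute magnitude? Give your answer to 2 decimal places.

M = m − 5 log₁₀(d/10 pc) = 21.90 − 5 log₁₀(2.40×10^3/10)
  = 21.90 − 5 × 2.380 = 21.90 − 11.90 = 10.00.

10.00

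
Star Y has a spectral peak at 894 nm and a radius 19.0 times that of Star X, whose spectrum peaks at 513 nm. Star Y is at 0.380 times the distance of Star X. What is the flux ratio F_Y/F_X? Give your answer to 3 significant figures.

271

Wien's law: T_Y/T_X = λ_X/λ_Y = 513/894 = 0.5738.
L_Y/L_X = (R_Y/R_X)²(T_Y/T_X)⁴ = (19.0)²(0.5738)⁴ = 39.14.
F_Y/F_X = (L_Y/L_X)/(d_Y/d_X)² = 39.14/(0.380)² = 271.1.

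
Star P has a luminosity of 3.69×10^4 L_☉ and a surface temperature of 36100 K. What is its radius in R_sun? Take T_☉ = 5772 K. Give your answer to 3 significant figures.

4.91 R_sun

R/R_☉ = √(L/L_☉) / (T/T_☉)² = √(3.69×10^4) / (6.254)²
       = 192.1 / 39.12 = 4.911.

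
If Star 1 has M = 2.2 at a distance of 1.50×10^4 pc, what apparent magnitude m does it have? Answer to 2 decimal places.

18.08

m = M + 5 log₁₀(d/10 pc) = 2.2 + 5 log₁₀(1.50×10^4/10)
  = 2.2 + 5 × 3.176 = 2.2 + 15.88 = 18.08.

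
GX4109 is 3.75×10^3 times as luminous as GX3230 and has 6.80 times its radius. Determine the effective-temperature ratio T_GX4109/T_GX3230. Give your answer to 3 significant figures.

3.00

L ∝ R²T⁴ gives T ∝ (L/R²)^(1/4), so
T_GX4109/T_GX3230 = (3.75×10^3 / 6.80²)^(1/4) = (81.10)^(1/4) = 3.001.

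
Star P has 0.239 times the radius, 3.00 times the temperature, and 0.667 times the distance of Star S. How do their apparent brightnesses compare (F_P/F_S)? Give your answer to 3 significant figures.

10.4

L_P/L_S = (R_P/R_S)²(T_P/T_S)⁴ = (0.239)² × (3.00)⁴ = 4.627.
F_P/F_S = (L_P/L_S)/(d_P/d_S)² = 4.627 / (0.667)² = 10.40.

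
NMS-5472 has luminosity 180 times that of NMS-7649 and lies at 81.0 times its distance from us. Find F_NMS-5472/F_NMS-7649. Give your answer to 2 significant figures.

F = L/(4πd²), so F_NMS-5472/F_NMS-7649 = (L_NMS-5472/L_NMS-7649) / (d_NMS-5472/d_NMS-7649)²
= 180 / (81.0)² = 180 / 6561 = 0.02743.

0.027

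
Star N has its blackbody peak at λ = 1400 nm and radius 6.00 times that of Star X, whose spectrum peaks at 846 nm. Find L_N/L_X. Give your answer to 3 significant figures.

4.80

Wien's law gives T ∝ 1/λ_max, so T_N/T_X = λ_X/λ_N = 846/1400 = 0.6043.
Then L ∝ R²T⁴ gives L_N/L_X = (6.00)² × (0.6043)⁴ = 36.00 × 0.1333 = 4.800.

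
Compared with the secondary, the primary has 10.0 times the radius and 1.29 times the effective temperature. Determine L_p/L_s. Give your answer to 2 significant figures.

2.8×10^2

From the Stefan–Boltzmann law, L ∝ R²T⁴, so
L_p/L_s = (R_p/R_s)² (T_p/T_s)⁴ = (10.0)² × (1.29)⁴ = 100.0 × 2.769 = 276.9.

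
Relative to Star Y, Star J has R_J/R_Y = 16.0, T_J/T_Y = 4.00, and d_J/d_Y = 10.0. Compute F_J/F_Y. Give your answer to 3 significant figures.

L_J/L_Y = (R_J/R_Y)²(T_J/T_Y)⁴ = (16.0)² × (4.00)⁴ = 6.554×10^4.
F_J/F_Y = (L_J/L_Y)/(d_J/d_Y)² = 6.554×10^4 / (10.0)² = 655.4.

655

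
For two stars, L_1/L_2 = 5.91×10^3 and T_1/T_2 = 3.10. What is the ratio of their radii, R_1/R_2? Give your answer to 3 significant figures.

8.00

L ∝ R²T⁴ gives R ∝ √L / T², so
R_1/R_2 = √(5.91×10^3) / (3.10)² = 76.88 / 9.610 = 8.000.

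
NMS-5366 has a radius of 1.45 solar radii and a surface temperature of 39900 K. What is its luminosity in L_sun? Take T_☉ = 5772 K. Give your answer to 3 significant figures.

L/L_☉ = (R/R_☉)² (T/T_☉)⁴ = (1.45)² × (39900/5772)⁴
       = 2.103 × (6.913)⁴ = 2.103 × 2283 = 4801.

4.80×10^3 L_sun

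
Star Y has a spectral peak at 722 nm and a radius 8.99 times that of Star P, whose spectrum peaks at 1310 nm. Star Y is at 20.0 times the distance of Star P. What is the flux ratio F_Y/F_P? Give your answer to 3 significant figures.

Wien's law: T_Y/T_P = λ_P/λ_Y = 1310/722 = 1.814.
L_Y/L_P = (R_Y/R_P)²(T_Y/T_P)⁴ = (8.99)²(1.814)⁴ = 875.9.
F_Y/F_P = (L_Y/L_P)/(d_Y/d_P)² = 875.9/(20.0)² = 2.190.

2.19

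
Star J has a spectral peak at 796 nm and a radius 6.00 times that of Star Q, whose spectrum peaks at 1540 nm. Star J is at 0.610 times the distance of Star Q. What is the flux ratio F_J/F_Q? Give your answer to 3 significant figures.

1.36×10^3

Wien's law: T_J/T_Q = λ_Q/λ_J = 1540/796 = 1.935.
L_J/L_Q = (R_J/R_Q)²(T_J/T_Q)⁴ = (6.00)²(1.935)⁴ = 504.4.
F_J/F_Q = (L_J/L_Q)/(d_J/d_Q)² = 504.4/(0.610)² = 1355.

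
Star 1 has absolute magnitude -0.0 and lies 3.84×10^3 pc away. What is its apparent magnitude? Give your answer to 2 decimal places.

m = M + 5 log₁₀(d/10 pc) = -0.0 + 5 log₁₀(3.84×10^3/10)
  = -0.0 + 5 × 2.584 = -0.0 + 12.92 = 12.92.

12.92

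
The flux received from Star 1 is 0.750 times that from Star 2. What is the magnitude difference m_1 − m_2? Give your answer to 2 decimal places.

0.31

m_1 − m_2 = −2.5 log₁₀(F_1/F_2) = −2.5 log₁₀(0.750) = −2.5 × (-0.125) = 0.312.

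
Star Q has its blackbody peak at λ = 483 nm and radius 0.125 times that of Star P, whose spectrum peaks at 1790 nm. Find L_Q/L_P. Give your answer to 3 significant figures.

Wien's law gives T ∝ 1/λ_max, so T_Q/T_P = λ_P/λ_Q = 1790/483 = 3.706.
Then L ∝ R²T⁴ gives L_Q/L_P = (0.125)² × (3.706)⁴ = 0.01562 × 188.6 = 2.947.

2.95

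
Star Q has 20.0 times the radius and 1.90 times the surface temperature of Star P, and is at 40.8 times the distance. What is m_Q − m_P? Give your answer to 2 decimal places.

L_Q/L_P = (20.0)²(1.90)⁴ = 5213.
F_Q/F_P = (L_Q/L_P)/(d_Q/d_P)² = 5213/1665 = 3.132.
m_Q − m_P = −2.5 log₁₀(3.132) = -1.24.

-1.24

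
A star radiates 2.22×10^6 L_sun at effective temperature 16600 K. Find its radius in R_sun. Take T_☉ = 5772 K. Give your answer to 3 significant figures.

180 R_sun

R/R_☉ = √(L/L_☉) / (T/T_☉)² = √(2.22×10^6) / (2.876)²
       = 1490 / 8.271 = 180.1.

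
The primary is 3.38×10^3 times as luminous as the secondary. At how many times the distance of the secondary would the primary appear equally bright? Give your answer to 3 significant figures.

58.1

Equal flux requires L_p/d_p² = L_s/d_s², so d_p/d_s = √(L_p/L_s)
= √(3.38×10^3) = 58.14.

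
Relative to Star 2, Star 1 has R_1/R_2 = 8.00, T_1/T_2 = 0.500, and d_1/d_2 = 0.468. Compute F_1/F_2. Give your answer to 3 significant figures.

18.3

L_1/L_2 = (R_1/R_2)²(T_1/T_2)⁴ = (8.00)² × (0.500)⁴ = 4.000.
F_1/F_2 = (L_1/L_2)/(d_1/d_2)² = 4.000 / (0.468)² = 18.26.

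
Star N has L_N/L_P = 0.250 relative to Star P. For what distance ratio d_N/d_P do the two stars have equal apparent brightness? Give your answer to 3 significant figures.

0.500

Equal flux requires L_N/d_N² = L_P/d_P², so d_N/d_P = √(L_N/L_P)
= √(0.250) = 0.5000.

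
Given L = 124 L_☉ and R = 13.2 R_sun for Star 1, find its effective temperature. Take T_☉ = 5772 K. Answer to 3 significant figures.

5.30×10^3 K

T/T_☉ = (L/L_☉)^(1/4) / (R/R_☉)^(1/2)
T = 5772 × (124)^(1/4) / √(13.2) = 5772 × 3.337 / 3.633 = 5301 K.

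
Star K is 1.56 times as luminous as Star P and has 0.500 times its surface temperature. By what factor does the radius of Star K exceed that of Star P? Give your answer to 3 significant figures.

L ∝ R²T⁴ gives R ∝ √L / T², so
R_K/R_P = √(1.56) / (0.500)² = 1.249 / 0.2500 = 4.996.

5.00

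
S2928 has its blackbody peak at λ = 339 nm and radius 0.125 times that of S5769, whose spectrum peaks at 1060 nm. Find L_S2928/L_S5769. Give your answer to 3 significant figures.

Wien's law gives T ∝ 1/λ_max, so T_S2928/T_S5769 = λ_S5769/λ_S2928 = 1060/339 = 3.127.
Then L ∝ R²T⁴ gives L_S2928/L_S5769 = (0.125)² × (3.127)⁴ = 0.01562 × 95.59 = 1.494.

1.49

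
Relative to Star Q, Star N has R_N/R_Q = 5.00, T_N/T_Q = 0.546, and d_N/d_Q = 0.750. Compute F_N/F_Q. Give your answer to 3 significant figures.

L_N/L_Q = (R_N/R_Q)²(T_N/T_Q)⁴ = (5.00)² × (0.546)⁴ = 2.222.
F_N/F_Q = (L_N/L_Q)/(d_N/d_Q)² = 2.222 / (0.750)² = 3.950.

3.95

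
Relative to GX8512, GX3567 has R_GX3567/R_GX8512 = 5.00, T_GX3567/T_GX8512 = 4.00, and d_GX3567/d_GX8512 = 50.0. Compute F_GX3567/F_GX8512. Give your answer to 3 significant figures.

L_GX3567/L_GX8512 = (R_GX3567/R_GX8512)²(T_GX3567/T_GX8512)⁴ = (5.00)² × (4.00)⁴ = 6400.
F_GX3567/F_GX8512 = (L_GX3567/L_GX8512)/(d_GX3567/d_GX8512)² = 6400 / (50.0)² = 2.560.

2.56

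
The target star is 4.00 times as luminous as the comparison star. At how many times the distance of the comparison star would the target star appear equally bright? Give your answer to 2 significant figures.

Equal flux requires L_t/d_t² = L_c/d_c², so d_t/d_c = √(L_t/L_c)
= √(4.00) = 2.000.

2.0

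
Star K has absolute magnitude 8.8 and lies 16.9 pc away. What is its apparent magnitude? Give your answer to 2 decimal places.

9.94

m = M + 5 log₁₀(d/10 pc) = 8.8 + 5 log₁₀(16.9/10)
  = 8.8 + 5 × 0.228 = 8.8 + 1.14 = 9.94.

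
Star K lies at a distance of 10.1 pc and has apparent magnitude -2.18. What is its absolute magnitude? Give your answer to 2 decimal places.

-2.20

M = m − 5 log₁₀(d/10 pc) = -2.18 − 5 log₁₀(10.1/10)
  = -2.18 − 5 × 0.004 = -2.18 − 0.02 = -2.20.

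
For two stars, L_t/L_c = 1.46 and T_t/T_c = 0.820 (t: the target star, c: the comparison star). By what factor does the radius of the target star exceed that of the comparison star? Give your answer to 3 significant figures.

L ∝ R²T⁴ gives R ∝ √L / T², so
R_t/R_c = √(1.46) / (0.820)² = 1.208 / 0.6724 = 1.797.

1.80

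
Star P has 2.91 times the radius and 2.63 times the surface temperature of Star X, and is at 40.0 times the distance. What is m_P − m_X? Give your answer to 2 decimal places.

1.49

L_P/L_X = (2.91)²(2.63)⁴ = 405.1.
F_P/F_X = (L_P/L_X)/(d_P/d_X)² = 405.1/1600 = 0.2532.
m_P − m_X = −2.5 log₁₀(0.2532) = 1.49.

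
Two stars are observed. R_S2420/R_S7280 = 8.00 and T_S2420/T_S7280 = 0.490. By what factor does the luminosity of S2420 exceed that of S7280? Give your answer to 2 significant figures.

3.7

From the Stefan–Boltzmann law, L ∝ R²T⁴, so
L_S2420/L_S7280 = (R_S2420/R_S7280)² (T_S2420/T_S7280)⁴ = (8.00)² × (0.490)⁴ = 64.00 × 0.05765 = 3.689.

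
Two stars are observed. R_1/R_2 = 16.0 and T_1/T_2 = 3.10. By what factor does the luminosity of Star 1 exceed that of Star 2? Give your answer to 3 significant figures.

2.36×10^4

From the Stefan–Boltzmann law, L ∝ R²T⁴, so
L_1/L_2 = (R_1/R_2)² (T_1/T_2)⁴ = (16.0)² × (3.10)⁴ = 256.0 × 92.35 = 2.364×10^4.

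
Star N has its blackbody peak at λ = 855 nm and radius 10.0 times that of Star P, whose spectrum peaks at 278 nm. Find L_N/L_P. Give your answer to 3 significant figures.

Wien's law gives T ∝ 1/λ_max, so T_N/T_P = λ_P/λ_N = 278/855 = 0.3251.
Then L ∝ R²T⁴ gives L_N/L_P = (10.0)² × (0.3251)⁴ = 100.0 × 0.01118 = 1.118.

1.12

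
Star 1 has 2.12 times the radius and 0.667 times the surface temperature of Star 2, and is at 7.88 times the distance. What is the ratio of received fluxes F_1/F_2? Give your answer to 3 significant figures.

0.0143

L_1/L_2 = (R_1/R_2)²(T_1/T_2)⁴ = (2.12)² × (0.667)⁴ = 0.8896.
F_1/F_2 = (L_1/L_2)/(d_1/d_2)² = 0.8896 / (7.88)² = 0.01433.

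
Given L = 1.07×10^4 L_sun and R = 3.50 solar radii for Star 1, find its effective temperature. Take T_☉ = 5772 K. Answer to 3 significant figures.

3.14×10^4 K

T/T_☉ = (L/L_☉)^(1/4) / (R/R_☉)^(1/2)
T = 5772 × (1.07×10^4)^(1/4) / √(3.50) = 5772 × 10.17 / 1.871 = 3.138×10^4 K.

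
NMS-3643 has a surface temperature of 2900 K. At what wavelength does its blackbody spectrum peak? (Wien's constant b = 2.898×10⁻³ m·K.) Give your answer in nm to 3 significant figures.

999 nm

λ_max = b/T = 2.898×10⁻³ / 2900 = 9.99×10^-7 m = 999.3 nm.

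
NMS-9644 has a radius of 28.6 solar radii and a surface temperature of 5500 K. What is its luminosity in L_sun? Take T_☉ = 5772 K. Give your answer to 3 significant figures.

674 L_sun

L/L_☉ = (R/R_☉)² (T/T_☉)⁴ = (28.6)² × (5500/5772)⁴
       = 818.0 × (0.9529)⁴ = 818.0 × 0.8244 = 674.3.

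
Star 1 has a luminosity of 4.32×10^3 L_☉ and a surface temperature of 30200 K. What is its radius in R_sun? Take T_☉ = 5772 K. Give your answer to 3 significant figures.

R/R_☉ = √(L/L_☉) / (T/T_☉)² = √(4.32×10^3) / (5.232)²
       = 65.73 / 27.38 = 2.401.

2.40 R_sun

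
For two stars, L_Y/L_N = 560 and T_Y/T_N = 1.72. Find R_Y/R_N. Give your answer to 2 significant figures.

8.0

L ∝ R²T⁴ gives R ∝ √L / T², so
R_Y/R_N = √(560) / (1.72)² = 23.66 / 2.958 = 7.999.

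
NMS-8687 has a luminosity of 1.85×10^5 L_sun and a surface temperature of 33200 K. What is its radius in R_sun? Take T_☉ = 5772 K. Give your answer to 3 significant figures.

13.0 R_sun

R/R_☉ = √(L/L_☉) / (T/T_☉)² = √(1.85×10^5) / (5.752)²
       = 430.1 / 33.08 = 13.00.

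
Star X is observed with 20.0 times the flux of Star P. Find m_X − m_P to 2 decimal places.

m_X − m_P = −2.5 log₁₀(F_X/F_P) = −2.5 log₁₀(20.0) = −2.5 × (1.301) = -3.253.

-3.25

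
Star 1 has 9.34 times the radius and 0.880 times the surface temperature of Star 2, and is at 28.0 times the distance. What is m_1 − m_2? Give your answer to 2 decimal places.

L_1/L_2 = (9.34)²(0.880)⁴ = 52.31.
F_1/F_2 = (L_1/L_2)/(d_1/d_2)² = 52.31/784.0 = 0.06673.
m_1 − m_2 = −2.5 log₁₀(0.06673) = 2.94.

2.94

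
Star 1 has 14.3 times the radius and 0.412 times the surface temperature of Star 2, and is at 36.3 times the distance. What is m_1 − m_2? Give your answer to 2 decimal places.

5.87

L_1/L_2 = (14.3)²(0.412)⁴ = 5.892.
F_1/F_2 = (L_1/L_2)/(d_1/d_2)² = 5.892/1318 = 0.004471.
m_1 − m_2 = −2.5 log₁₀(0.004471) = 5.87.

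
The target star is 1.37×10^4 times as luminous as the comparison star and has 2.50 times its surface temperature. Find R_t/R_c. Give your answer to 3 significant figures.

L ∝ R²T⁴ gives R ∝ √L / T², so
R_t/R_c = √(1.37×10^4) / (2.50)² = 117.0 / 6.250 = 18.73.

18.7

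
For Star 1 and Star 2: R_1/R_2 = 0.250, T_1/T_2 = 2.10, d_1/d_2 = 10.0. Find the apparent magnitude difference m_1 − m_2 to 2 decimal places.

4.79

L_1/L_2 = (0.250)²(2.10)⁴ = 1.216.
F_1/F_2 = (L_1/L_2)/(d_1/d_2)² = 1.216/100.0 = 0.01216.
m_1 − m_2 = −2.5 log₁₀(0.01216) = 4.79.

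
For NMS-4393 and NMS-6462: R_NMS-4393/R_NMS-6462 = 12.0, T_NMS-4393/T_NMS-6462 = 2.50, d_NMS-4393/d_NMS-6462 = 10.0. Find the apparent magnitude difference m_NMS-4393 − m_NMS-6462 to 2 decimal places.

-4.38

L_NMS-4393/L_NMS-6462 = (12.0)²(2.50)⁴ = 5625.
F_NMS-4393/F_NMS-6462 = (L_NMS-4393/L_NMS-6462)/(d_NMS-4393/d_NMS-6462)² = 5625/100.0 = 56.25.
m_NMS-4393 − m_NMS-6462 = −2.5 log₁₀(56.25) = -4.38.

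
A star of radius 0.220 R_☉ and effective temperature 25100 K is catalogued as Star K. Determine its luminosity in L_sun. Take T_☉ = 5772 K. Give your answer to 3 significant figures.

17.3 L_sun

L/L_☉ = (R/R_☉)² (T/T_☉)⁴ = (0.220)² × (25100/5772)⁴
       = 0.04840 × (4.349)⁴ = 0.04840 × 357.6 = 17.31.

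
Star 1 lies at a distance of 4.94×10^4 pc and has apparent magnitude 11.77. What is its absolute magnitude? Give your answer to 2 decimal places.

-6.70

M = m − 5 log₁₀(d/10 pc) = 11.77 − 5 log₁₀(4.94×10^4/10)
  = 11.77 − 5 × 3.694 = 11.77 − 18.47 = -6.70.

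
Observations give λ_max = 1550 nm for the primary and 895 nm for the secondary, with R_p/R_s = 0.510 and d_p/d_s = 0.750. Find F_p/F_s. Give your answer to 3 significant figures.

Wien's law: T_p/T_s = λ_s/λ_p = 895/1550 = 0.5774.
L_p/L_s = (R_p/R_s)²(T_p/T_s)⁴ = (0.510)²(0.5774)⁴ = 0.02891.
F_p/F_s = (L_p/L_s)/(d_p/d_s)² = 0.02891/(0.750)² = 0.05140.

0.0514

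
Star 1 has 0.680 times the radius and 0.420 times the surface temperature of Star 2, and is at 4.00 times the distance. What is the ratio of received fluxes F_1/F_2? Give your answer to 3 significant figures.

8.99×10^-4

L_1/L_2 = (R_1/R_2)²(T_1/T_2)⁴ = (0.680)² × (0.420)⁴ = 0.01439.
F_1/F_2 = (L_1/L_2)/(d_1/d_2)² = 0.01439 / (4.00)² = 8.993×10^-4.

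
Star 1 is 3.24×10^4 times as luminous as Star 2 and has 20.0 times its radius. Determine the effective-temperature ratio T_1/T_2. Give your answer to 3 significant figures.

L ∝ R²T⁴ gives T ∝ (L/R²)^(1/4), so
T_1/T_2 = (3.24×10^4 / 20.0²)^(1/4) = (81.00)^(1/4) = 3.000.

3.00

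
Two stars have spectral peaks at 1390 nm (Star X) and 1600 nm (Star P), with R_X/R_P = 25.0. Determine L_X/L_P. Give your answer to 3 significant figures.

1.10×10^3

Wien's law gives T ∝ 1/λ_max, so T_X/T_P = λ_P/λ_X = 1600/1390 = 1.151.
Then L ∝ R²T⁴ gives L_X/L_P = (25.0)² × (1.151)⁴ = 625.0 × 1.756 = 1097.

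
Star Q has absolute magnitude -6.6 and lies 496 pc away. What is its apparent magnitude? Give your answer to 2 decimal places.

1.88

m = M + 5 log₁₀(d/10 pc) = -6.6 + 5 log₁₀(496/10)
  = -6.6 + 5 × 1.695 = -6.6 + 8.48 = 1.88.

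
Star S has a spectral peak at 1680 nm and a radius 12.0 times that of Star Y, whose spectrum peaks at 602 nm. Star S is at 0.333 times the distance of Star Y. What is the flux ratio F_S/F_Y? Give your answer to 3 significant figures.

Wien's law: T_S/T_Y = λ_Y/λ_S = 602/1680 = 0.3583.
L_S/L_Y = (R_S/R_Y)²(T_S/T_Y)⁴ = (12.0)²(0.3583)⁴ = 2.374.
F_S/F_Y = (L_S/L_Y)/(d_S/d_Y)² = 2.374/(0.333)² = 21.41.

21.4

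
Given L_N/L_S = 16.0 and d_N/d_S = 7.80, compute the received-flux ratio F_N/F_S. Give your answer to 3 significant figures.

0.263

F = L/(4πd²), so F_N/F_S = (L_N/L_S) / (d_N/d_S)²
= 16.0 / (7.80)² = 16.0 / 60.84 = 0.2630.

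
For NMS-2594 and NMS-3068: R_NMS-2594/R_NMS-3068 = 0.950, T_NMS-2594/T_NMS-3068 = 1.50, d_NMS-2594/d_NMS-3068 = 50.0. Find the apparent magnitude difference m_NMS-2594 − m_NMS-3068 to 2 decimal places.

L_NMS-2594/L_NMS-3068 = (0.950)²(1.50)⁴ = 4.569.
F_NMS-2594/F_NMS-3068 = (L_NMS-2594/L_NMS-3068)/(d_NMS-2594/d_NMS-3068)² = 4.569/2500 = 0.001828.
m_NMS-2594 − m_NMS-3068 = −2.5 log₁₀(0.001828) = 6.85.

6.85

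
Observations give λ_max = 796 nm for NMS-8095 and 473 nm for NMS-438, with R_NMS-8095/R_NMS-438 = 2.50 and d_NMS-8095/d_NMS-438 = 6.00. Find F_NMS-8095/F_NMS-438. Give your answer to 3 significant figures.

Wien's law: T_NMS-8095/T_NMS-438 = λ_NMS-438/λ_NMS-8095 = 473/796 = 0.5942.
L_NMS-8095/L_NMS-438 = (R_NMS-8095/R_NMS-438)²(T_NMS-8095/T_NMS-438)⁴ = (2.50)²(0.5942)⁴ = 0.7792.
F_NMS-8095/F_NMS-438 = (L_NMS-8095/L_NMS-438)/(d_NMS-8095/d_NMS-438)² = 0.7792/(6.00)² = 0.02165.

0.0216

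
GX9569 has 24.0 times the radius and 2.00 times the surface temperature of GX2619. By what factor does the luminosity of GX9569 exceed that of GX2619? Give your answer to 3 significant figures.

9.22×10^3

From the Stefan–Boltzmann law, L ∝ R²T⁴, so
L_GX9569/L_GX2619 = (R_GX9569/R_GX2619)² (T_GX9569/T_GX2619)⁴ = (24.0)² × (2.00)⁴ = 576.0 × 16.00 = 9216.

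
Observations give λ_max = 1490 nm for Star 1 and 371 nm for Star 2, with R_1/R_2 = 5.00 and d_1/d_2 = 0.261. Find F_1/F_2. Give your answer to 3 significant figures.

1.41

Wien's law: T_1/T_2 = λ_2/λ_1 = 371/1490 = 0.2490.
L_1/L_2 = (R_1/R_2)²(T_1/T_2)⁴ = (5.00)²(0.2490)⁴ = 0.09609.
F_1/F_2 = (L_1/L_2)/(d_1/d_2)² = 0.09609/(0.261)² = 1.411.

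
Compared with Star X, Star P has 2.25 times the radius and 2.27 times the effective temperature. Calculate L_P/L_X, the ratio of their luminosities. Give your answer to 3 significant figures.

134

From the Stefan–Boltzmann law, L ∝ R²T⁴, so
L_P/L_X = (R_P/R_X)² (T_P/T_X)⁴ = (2.25)² × (2.27)⁴ = 5.062 × 26.55 = 134.4.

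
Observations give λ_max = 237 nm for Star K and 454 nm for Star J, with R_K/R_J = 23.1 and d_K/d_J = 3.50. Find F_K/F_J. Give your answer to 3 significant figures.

Wien's law: T_K/T_J = λ_J/λ_K = 454/237 = 1.916.
L_K/L_J = (R_K/R_J)²(T_K/T_J)⁴ = (23.1)²(1.916)⁴ = 7185.
F_K/F_J = (L_K/L_J)/(d_K/d_J)² = 7185/(3.50)² = 586.6.

587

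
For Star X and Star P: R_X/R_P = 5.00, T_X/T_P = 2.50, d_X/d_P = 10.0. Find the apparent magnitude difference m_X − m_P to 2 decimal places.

-2.47

L_X/L_P = (5.00)²(2.50)⁴ = 976.6.
F_X/F_P = (L_X/L_P)/(d_X/d_P)² = 976.6/100.0 = 9.766.
m_X − m_P = −2.5 log₁₀(9.766) = -2.47.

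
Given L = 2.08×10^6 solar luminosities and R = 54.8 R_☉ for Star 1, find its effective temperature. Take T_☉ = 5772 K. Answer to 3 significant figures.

T/T_☉ = (L/L_☉)^(1/4) / (R/R_☉)^(1/2)
T = 5772 × (2.08×10^6)^(1/4) / √(54.8) = 5772 × 37.98 / 7.403 = 2.961×10^4 K.

2.96×10^4 K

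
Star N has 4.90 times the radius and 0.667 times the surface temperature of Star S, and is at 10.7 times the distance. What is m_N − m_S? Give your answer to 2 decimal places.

L_N/L_S = (4.90)²(0.667)⁴ = 4.752.
F_N/F_S = (L_N/L_S)/(d_N/d_S)² = 4.752/114.5 = 0.04151.
m_N − m_S = −2.5 log₁₀(0.04151) = 3.45.

3.45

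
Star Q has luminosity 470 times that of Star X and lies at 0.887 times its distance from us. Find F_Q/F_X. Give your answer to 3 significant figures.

597

F = L/(4πd²), so F_Q/F_X = (L_Q/L_X) / (d_Q/d_X)²
= 470 / (0.887)² = 470 / 0.7868 = 597.4.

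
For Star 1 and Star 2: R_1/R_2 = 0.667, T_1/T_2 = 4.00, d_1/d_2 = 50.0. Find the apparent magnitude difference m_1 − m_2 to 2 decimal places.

L_1/L_2 = (0.667)²(4.00)⁴ = 113.9.
F_1/F_2 = (L_1/L_2)/(d_1/d_2)² = 113.9/2500 = 0.04556.
m_1 − m_2 = −2.5 log₁₀(0.04556) = 3.35.

3.35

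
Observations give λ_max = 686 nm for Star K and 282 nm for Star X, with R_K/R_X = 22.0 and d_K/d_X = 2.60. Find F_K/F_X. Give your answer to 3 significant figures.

2.04

Wien's law: T_K/T_X = λ_X/λ_K = 282/686 = 0.4111.
L_K/L_X = (R_K/R_X)²(T_K/T_X)⁴ = (22.0)²(0.4111)⁴ = 13.82.
F_K/F_X = (L_K/L_X)/(d_K/d_X)² = 13.82/(2.60)² = 2.045.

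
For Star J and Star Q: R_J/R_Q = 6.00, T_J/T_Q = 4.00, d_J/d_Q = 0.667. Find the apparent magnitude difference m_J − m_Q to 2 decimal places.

L_J/L_Q = (6.00)²(4.00)⁴ = 9216.
F_J/F_Q = (L_J/L_Q)/(d_J/d_Q)² = 9216/0.4449 = 2.072×10^4.
m_J − m_Q = −2.5 log₁₀(2.072×10^4) = -10.79.

-10.79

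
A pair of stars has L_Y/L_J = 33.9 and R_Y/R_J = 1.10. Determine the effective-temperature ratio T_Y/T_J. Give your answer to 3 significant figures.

L ∝ R²T⁴ gives T ∝ (L/R²)^(1/4), so
T_Y/T_J = (33.9 / 1.10²)^(1/4) = (28.02)^(1/4) = 2.301.

2.30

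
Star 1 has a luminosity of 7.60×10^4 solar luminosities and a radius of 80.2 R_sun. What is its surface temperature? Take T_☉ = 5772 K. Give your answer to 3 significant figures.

1.07×10^4 K

T/T_☉ = (L/L_☉)^(1/4) / (R/R_☉)^(1/2)
T = 5772 × (7.60×10^4)^(1/4) / √(80.2) = 5772 × 16.60 / 8.955 = 1.070×10^4 K.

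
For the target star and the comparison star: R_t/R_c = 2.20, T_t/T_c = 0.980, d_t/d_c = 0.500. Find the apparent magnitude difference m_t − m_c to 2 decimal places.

L_t/L_c = (2.20)²(0.980)⁴ = 4.464.
F_t/F_c = (L_t/L_c)/(d_t/d_c)² = 4.464/0.2500 = 17.86.
m_t − m_c = −2.5 log₁₀(17.86) = -3.13.

-3.13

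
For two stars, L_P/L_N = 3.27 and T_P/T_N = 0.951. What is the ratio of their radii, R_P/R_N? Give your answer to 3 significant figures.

2.00

L ∝ R²T⁴ gives R ∝ √L / T², so
R_P/R_N = √(3.27) / (0.951)² = 1.808 / 0.9044 = 1.999.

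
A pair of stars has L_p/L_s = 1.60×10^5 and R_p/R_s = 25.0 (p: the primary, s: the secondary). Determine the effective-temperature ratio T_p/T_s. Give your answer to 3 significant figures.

L ∝ R²T⁴ gives T ∝ (L/R²)^(1/4), so
T_p/T_s = (1.60×10^5 / 25.0²)^(1/4) = (256.0)^(1/4) = 4.000.

4.00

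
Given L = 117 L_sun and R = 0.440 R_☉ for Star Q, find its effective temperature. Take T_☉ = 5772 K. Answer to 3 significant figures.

T/T_☉ = (L/L_☉)^(1/4) / (R/R_☉)^(1/2)
T = 5772 × (117)^(1/4) / √(0.440) = 5772 × 3.289 / 0.6633 = 2.862×10^4 K.

2.86×10^4 K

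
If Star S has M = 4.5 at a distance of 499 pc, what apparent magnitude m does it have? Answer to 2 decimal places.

12.99

m = M + 5 log₁₀(d/10 pc) = 4.5 + 5 log₁₀(499/10)
  = 4.5 + 5 × 1.698 = 4.5 + 8.49 = 12.99.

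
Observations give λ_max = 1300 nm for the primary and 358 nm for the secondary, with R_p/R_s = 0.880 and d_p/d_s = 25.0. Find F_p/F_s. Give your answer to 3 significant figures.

7.13×10^-6

Wien's law: T_p/T_s = λ_s/λ_p = 358/1300 = 0.2754.
L_p/L_s = (R_p/R_s)²(T_p/T_s)⁴ = (0.880)²(0.2754)⁴ = 0.004454.
F_p/F_s = (L_p/L_s)/(d_p/d_s)² = 0.004454/(25.0)² = 7.126×10^-6.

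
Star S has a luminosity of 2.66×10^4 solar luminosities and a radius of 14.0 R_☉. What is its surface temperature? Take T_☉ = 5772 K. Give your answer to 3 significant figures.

T/T_☉ = (L/L_☉)^(1/4) / (R/R_☉)^(1/2)
T = 5772 × (2.66×10^4)^(1/4) / √(14.0) = 5772 × 12.77 / 3.742 = 1.970×10^4 K.

1.97×10^4 K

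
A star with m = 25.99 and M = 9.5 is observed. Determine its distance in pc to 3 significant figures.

1.99×10^4 pc

m − M = 5 log₁₀(d/10 pc)
25.99 − (9.5) = 16.49 = 5 log₁₀(d/10)
d = 10 × 10^(16.49/5) = 10 × 10^3.298 = 1.986×10^4 pc.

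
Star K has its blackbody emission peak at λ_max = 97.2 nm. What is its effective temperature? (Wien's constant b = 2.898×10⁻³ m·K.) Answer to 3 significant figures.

T = b/λ_max = 2.898×10⁻³ / (97.2×10⁻⁹) = 2.981×10^4 K.

2.98×10^4 K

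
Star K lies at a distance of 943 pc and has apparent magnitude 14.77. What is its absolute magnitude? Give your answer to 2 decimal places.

M = m − 5 log₁₀(d/10 pc) = 14.77 − 5 log₁₀(943/10)
  = 14.77 − 5 × 1.975 = 14.77 − 9.87 = 4.90.

4.90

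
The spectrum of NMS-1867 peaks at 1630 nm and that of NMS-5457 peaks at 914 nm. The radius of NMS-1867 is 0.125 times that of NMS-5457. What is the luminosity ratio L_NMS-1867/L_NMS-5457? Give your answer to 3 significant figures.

Wien's law gives T ∝ 1/λ_max, so T_NMS-1867/T_NMS-5457 = λ_NMS-5457/λ_NMS-1867 = 914/1630 = 0.5607.
Then L ∝ R²T⁴ gives L_NMS-1867/L_NMS-5457 = (0.125)² × (0.5607)⁴ = 0.01562 × 0.09886 = 0.001545.

0.00154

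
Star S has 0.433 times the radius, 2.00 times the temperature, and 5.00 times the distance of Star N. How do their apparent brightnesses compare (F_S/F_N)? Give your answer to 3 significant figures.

0.120

L_S/L_N = (R_S/R_N)²(T_S/T_N)⁴ = (0.433)² × (2.00)⁴ = 3.000.
F_S/F_N = (L_S/L_N)/(d_S/d_N)² = 3.000 / (5.00)² = 0.1200.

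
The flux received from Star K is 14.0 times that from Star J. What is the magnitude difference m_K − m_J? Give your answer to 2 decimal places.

-2.87

m_K − m_J = −2.5 log₁₀(F_K/F_J) = −2.5 log₁₀(14.0) = −2.5 × (1.146) = -2.865.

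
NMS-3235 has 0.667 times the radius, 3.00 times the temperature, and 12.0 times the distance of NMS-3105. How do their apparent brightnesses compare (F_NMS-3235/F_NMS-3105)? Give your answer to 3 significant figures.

L_NMS-3235/L_NMS-3105 = (R_NMS-3235/R_NMS-3105)²(T_NMS-3235/T_NMS-3105)⁴ = (0.667)² × (3.00)⁴ = 36.04.
F_NMS-3235/F_NMS-3105 = (L_NMS-3235/L_NMS-3105)/(d_NMS-3235/d_NMS-3105)² = 36.04 / (12.0)² = 0.2503.

0.250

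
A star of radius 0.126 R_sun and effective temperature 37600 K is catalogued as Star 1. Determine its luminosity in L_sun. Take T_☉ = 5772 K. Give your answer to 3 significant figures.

L/L_☉ = (R/R_☉)² (T/T_☉)⁴ = (0.126)² × (37600/5772)⁴
       = 0.01588 × (6.514)⁴ = 0.01588 × 1801 = 28.59.

28.6 L_sun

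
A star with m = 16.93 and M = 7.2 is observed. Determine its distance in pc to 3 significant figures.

m − M = 5 log₁₀(d/10 pc)
16.93 − (7.2) = 9.73 = 5 log₁₀(d/10)
d = 10 × 10^(9.73/5) = 10 × 10^1.946 = 883.1 pc.

883 pc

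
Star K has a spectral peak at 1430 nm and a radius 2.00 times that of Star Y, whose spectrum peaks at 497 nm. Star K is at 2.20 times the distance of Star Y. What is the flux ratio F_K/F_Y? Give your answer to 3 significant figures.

0.0121

Wien's law: T_K/T_Y = λ_Y/λ_K = 497/1430 = 0.3476.
L_K/L_Y = (R_K/R_Y)²(T_K/T_Y)⁴ = (2.00)²(0.3476)⁴ = 0.05836.
F_K/F_Y = (L_K/L_Y)/(d_K/d_Y)² = 0.05836/(2.20)² = 0.01206.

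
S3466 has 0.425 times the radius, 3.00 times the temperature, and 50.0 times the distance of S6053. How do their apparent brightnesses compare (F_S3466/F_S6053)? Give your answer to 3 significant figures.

L_S3466/L_S6053 = (R_S3466/R_S6053)²(T_S3466/T_S6053)⁴ = (0.425)² × (3.00)⁴ = 14.63.
F_S3466/F_S6053 = (L_S3466/L_S6053)/(d_S3466/d_S6053)² = 14.63 / (50.0)² = 0.005852.

0.00585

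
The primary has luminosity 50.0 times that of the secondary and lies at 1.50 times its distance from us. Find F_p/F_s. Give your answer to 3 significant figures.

22.2

F = L/(4πd²), so F_p/F_s = (L_p/L_s) / (d_p/d_s)²
= 50.0 / (1.50)² = 50.0 / 2.250 = 22.22.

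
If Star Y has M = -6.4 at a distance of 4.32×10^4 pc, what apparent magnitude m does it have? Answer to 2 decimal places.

11.78

m = M + 5 log₁₀(d/10 pc) = -6.4 + 5 log₁₀(4.32×10^4/10)
  = -6.4 + 5 × 3.635 = -6.4 + 18.18 = 11.78.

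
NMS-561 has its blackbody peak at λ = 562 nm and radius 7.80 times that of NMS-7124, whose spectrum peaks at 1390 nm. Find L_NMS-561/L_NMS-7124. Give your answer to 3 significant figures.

2.28×10^3

Wien's law gives T ∝ 1/λ_max, so T_NMS-561/T_NMS-7124 = λ_NMS-7124/λ_NMS-561 = 1390/562 = 2.473.
Then L ∝ R²T⁴ gives L_NMS-561/L_NMS-7124 = (7.80)² × (2.473)⁴ = 60.84 × 37.42 = 2277.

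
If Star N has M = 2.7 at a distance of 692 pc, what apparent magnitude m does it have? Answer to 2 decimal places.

11.90

m = M + 5 log₁₀(d/10 pc) = 2.7 + 5 log₁₀(692/10)
  = 2.7 + 5 × 1.840 = 2.7 + 9.20 = 11.90.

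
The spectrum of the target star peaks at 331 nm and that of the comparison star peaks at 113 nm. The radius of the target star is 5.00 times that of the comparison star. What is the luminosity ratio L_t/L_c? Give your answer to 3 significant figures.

Wien's law gives T ∝ 1/λ_max, so T_t/T_c = λ_c/λ_t = 113/331 = 0.3414.
Then L ∝ R²T⁴ gives L_t/L_c = (5.00)² × (0.3414)⁴ = 25.00 × 0.01358 = 0.3396.

0.340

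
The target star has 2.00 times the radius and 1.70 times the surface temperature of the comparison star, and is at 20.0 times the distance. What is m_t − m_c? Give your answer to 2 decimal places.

2.70

L_t/L_c = (2.00)²(1.70)⁴ = 33.41.
F_t/F_c = (L_t/L_c)/(d_t/d_c)² = 33.41/400.0 = 0.08352.
m_t − m_c = −2.5 log₁₀(0.08352) = 2.70.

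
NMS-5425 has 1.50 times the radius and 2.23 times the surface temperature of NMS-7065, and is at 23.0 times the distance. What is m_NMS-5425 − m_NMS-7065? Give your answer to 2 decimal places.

2.45

L_NMS-5425/L_NMS-7065 = (1.50)²(2.23)⁴ = 55.64.
F_NMS-5425/F_NMS-7065 = (L_NMS-5425/L_NMS-7065)/(d_NMS-5425/d_NMS-7065)² = 55.64/529.0 = 0.1052.
m_NMS-5425 − m_NMS-7065 = −2.5 log₁₀(0.1052) = 2.45.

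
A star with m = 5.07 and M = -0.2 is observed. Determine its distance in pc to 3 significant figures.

113 pc

m − M = 5 log₁₀(d/10 pc)
5.07 − (-0.2) = 5.27 = 5 log₁₀(d/10)
d = 10 × 10^(5.27/5) = 10 × 10^1.054 = 113.2 pc.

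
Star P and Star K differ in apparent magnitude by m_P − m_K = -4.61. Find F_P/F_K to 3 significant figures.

69.8

F_P/F_K = 10^(−(m_P − m_K)/2.5) = 10^(4.61/2.5) = 10^1.844 = 69.82.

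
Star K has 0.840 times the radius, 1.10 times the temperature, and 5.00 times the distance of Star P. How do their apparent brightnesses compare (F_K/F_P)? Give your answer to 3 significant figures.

0.0413

L_K/L_P = (R_K/R_P)²(T_K/T_P)⁴ = (0.840)² × (1.10)⁴ = 1.033.
F_K/F_P = (L_K/L_P)/(d_K/d_P)² = 1.033 / (5.00)² = 0.04132.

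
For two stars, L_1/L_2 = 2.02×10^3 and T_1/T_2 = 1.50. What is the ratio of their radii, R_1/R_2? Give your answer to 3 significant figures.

20.0

L ∝ R²T⁴ gives R ∝ √L / T², so
R_1/R_2 = √(2.02×10^3) / (1.50)² = 44.94 / 2.250 = 19.98.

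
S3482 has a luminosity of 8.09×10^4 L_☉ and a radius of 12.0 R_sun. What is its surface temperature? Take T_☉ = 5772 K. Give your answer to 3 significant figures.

T/T_☉ = (L/L_☉)^(1/4) / (R/R_☉)^(1/2)
T = 5772 × (8.09×10^4)^(1/4) / √(12.0) = 5772 × 16.87 / 3.464 = 2.810×10^4 K.

2.81×10^4 K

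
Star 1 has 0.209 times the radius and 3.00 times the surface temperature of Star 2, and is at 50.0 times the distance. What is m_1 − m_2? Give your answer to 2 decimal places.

L_1/L_2 = (0.209)²(3.00)⁴ = 3.538.
F_1/F_2 = (L_1/L_2)/(d_1/d_2)² = 3.538/2500 = 0.001415.
m_1 − m_2 = −2.5 log₁₀(0.001415) = 7.12.

7.12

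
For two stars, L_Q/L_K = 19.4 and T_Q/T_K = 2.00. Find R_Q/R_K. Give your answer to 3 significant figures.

1.10

L ∝ R²T⁴ gives R ∝ √L / T², so
R_Q/R_K = √(19.4) / (2.00)² = 4.405 / 4.000 = 1.101.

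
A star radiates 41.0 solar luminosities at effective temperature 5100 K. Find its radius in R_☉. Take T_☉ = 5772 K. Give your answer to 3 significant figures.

R/R_☉ = √(L/L_☉) / (T/T_☉)² = √(41.0) / (0.8836)²
       = 6.403 / 0.7807 = 8.202.

8.20 R_☉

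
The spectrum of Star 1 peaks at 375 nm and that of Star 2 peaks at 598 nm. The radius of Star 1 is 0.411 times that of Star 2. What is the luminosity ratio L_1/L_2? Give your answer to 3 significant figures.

1.09

Wien's law gives T ∝ 1/λ_max, so T_1/T_2 = λ_2/λ_1 = 598/375 = 1.595.
Then L ∝ R²T⁴ gives L_1/L_2 = (0.411)² × (1.595)⁴ = 0.1689 × 6.467 = 1.092.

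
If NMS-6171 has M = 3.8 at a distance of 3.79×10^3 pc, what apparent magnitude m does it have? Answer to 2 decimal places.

16.69

m = M + 5 log₁₀(d/10 pc) = 3.8 + 5 log₁₀(3.79×10^3/10)
  = 3.8 + 5 × 2.579 = 3.8 + 12.89 = 16.69.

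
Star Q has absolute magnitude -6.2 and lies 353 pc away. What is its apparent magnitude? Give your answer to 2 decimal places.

m = M + 5 log₁₀(d/10 pc) = -6.2 + 5 log₁₀(353/10)
  = -6.2 + 5 × 1.548 = -6.2 + 7.74 = 1.54.

1.54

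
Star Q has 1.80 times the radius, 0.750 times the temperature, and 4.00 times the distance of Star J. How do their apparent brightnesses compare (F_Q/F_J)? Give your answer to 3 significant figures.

L_Q/L_J = (R_Q/R_J)²(T_Q/T_J)⁴ = (1.80)² × (0.750)⁴ = 1.025.
F_Q/F_J = (L_Q/L_J)/(d_Q/d_J)² = 1.025 / (4.00)² = 0.06407.

0.0641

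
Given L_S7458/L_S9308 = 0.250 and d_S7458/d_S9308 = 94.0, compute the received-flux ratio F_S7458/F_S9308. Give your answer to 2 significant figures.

2.8×10^-5

F = L/(4πd²), so F_S7458/F_S9308 = (L_S7458/L_S9308) / (d_S7458/d_S9308)²
= 0.250 / (94.0)² = 0.250 / 8836 = 2.829×10^-5.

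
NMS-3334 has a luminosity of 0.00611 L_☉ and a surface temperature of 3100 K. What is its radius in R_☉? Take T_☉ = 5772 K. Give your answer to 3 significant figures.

0.271 R_☉

R/R_☉ = √(L/L_☉) / (T/T_☉)² = √(0.00611) / (0.5371)²
       = 0.07817 / 0.2885 = 0.2710.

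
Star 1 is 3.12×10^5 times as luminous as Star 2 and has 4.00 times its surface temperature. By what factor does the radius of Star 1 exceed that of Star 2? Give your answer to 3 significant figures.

L ∝ R²T⁴ gives R ∝ √L / T², so
R_1/R_2 = √(3.12×10^5) / (4.00)² = 558.6 / 16.00 = 34.91.

34.9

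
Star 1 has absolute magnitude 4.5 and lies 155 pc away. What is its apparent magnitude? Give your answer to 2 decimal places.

10.45

m = M + 5 log₁₀(d/10 pc) = 4.5 + 5 log₁₀(155/10)
  = 4.5 + 5 × 1.190 = 4.5 + 5.95 = 10.45.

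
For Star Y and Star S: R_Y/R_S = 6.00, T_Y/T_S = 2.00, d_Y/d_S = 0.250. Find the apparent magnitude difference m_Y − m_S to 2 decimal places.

-9.91

L_Y/L_S = (6.00)²(2.00)⁴ = 576.0.
F_Y/F_S = (L_Y/L_S)/(d_Y/d_S)² = 576.0/0.06250 = 9216.
m_Y − m_S = −2.5 log₁₀(9216) = -9.91.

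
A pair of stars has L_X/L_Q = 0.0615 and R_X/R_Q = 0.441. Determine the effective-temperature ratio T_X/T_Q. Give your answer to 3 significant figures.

0.750

L ∝ R²T⁴ gives T ∝ (L/R²)^(1/4), so
T_X/T_Q = (0.0615 / 0.441²)^(1/4) = (0.3162)^(1/4) = 0.7499.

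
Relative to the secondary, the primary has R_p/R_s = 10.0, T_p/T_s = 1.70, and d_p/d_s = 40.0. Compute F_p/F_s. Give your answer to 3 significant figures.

L_p/L_s = (R_p/R_s)²(T_p/T_s)⁴ = (10.0)² × (1.70)⁴ = 835.2.
F_p/F_s = (L_p/L_s)/(d_p/d_s)² = 835.2 / (40.0)² = 0.5220.

0.522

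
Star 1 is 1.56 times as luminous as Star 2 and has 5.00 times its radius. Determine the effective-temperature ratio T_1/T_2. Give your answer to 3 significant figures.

0.500

L ∝ R²T⁴ gives T ∝ (L/R²)^(1/4), so
T_1/T_2 = (1.56 / 5.00²)^(1/4) = (0.06240)^(1/4) = 0.4998.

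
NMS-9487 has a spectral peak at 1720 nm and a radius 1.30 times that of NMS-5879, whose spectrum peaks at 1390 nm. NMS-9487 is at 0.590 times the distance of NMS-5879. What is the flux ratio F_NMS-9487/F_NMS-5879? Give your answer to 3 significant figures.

Wien's law: T_NMS-9487/T_NMS-5879 = λ_NMS-5879/λ_NMS-9487 = 1390/1720 = 0.8081.
L_NMS-9487/L_NMS-5879 = (R_NMS-9487/R_NMS-5879)²(T_NMS-9487/T_NMS-5879)⁴ = (1.30)²(0.8081)⁴ = 0.7208.
F_NMS-9487/F_NMS-5879 = (L_NMS-9487/L_NMS-5879)/(d_NMS-9487/d_NMS-5879)² = 0.7208/(0.590)² = 2.071.

2.07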